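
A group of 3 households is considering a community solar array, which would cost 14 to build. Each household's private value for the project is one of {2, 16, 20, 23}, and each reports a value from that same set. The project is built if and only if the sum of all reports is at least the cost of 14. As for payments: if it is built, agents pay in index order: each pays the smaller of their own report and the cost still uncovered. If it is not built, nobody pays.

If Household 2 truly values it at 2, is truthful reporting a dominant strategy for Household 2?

Yes

Check each profile of the others' reports and compare truth against every alternative report.
Others report (2, 2): truth gives 0, best alternative gives -10.
Others report (2, 16): truth gives 0, best alternative gives -10.
Others report (2, 20): truth gives 0, best alternative gives -10.
Others report (2, 23): truth gives 0, best alternative gives -10.
Others report (16, 2): truth gives 2, best alternative gives 2.
Others report (16, 16): truth gives 2, best alternative gives 2.
(Remaining 10 profiles checked similarly; truth is weakly best in each.)
In every case the truthful report is at least as good as any alternative, so it is a dominant strategy.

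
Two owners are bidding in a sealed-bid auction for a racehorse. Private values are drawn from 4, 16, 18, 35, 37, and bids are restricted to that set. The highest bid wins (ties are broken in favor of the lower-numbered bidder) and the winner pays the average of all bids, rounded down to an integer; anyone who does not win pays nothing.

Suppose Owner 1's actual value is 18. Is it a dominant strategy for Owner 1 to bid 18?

No

Consider the case where Owner 2 bids 4.
Truthful bid 18: wins, pays 11, utility 18 - 11 = 7.
Bid 4 instead: wins, pays 4, utility 18 - 4 = 14.
Since 14 > 7, bidding 4 is strictly better here, so truthful bidding is not dominant.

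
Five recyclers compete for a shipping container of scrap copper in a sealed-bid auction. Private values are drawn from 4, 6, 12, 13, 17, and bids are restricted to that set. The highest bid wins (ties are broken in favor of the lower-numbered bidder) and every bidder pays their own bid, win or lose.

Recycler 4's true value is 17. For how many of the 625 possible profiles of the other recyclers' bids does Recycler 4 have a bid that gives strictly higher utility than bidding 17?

Others bid (4, 4, 4, 4): truth gives 0; bid 6 gives 11 > 0. Violating.
Others bid (4, 4, 4, 6): truth gives 0; bid 6 gives 11 > 0. Violating.
Others bid (4, 4, 4, 12): truth gives 0; bid 12 gives 5 > 0. Violating.
Others bid (4, 4, 4, 13): truth gives 0; bid 13 gives 4 > 0. Violating.
Others bid (4, 4, 4, 17): truth gives 0; no alternative beats it.
Others bid (4, 4, 6, 17): truth gives 0; no alternative beats it.
(Checking all 625 profiles: 413 have a profitable deviation, 212 do not.)

413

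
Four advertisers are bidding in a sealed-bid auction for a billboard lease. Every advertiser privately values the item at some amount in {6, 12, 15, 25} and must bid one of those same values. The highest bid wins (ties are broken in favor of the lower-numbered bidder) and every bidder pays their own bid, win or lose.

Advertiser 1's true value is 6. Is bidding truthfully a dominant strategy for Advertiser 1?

Yes

Check each profile of the others' bids and compare truth against every alternative bid.
Others bid (6, 6, 6): truth gives 0, best alternative gives -6.
Others bid (6, 6, 25): truth gives -6, best alternative gives -12.
Others bid (6, 12, 25): truth gives -6, best alternative gives -12.
Others bid (6, 15, 25): truth gives -6, best alternative gives -12.
Others bid (6, 25, 6): truth gives -6, best alternative gives -12.
Others bid (6, 25, 12): truth gives -6, best alternative gives -12.
(Remaining 58 profiles checked similarly; truth is weakly best in each.)
In every case the truthful bid is at least as good as any alternative, so it is a dominant strategy.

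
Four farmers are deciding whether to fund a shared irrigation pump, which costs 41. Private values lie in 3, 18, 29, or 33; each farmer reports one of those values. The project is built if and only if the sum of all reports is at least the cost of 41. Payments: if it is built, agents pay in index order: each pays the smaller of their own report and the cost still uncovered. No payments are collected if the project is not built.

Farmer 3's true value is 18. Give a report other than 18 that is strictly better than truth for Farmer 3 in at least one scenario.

Suppose Farmer 1 reports 3, Farmer 2 reports 3 and Farmer 4 reports 33.
Report 18: project built, pays 18, utility 18 - 18 = 0.
Report 3: project built, pays 3, utility 18 - 3 = 15.
So reporting 3 beats truth here (15 > 0).

3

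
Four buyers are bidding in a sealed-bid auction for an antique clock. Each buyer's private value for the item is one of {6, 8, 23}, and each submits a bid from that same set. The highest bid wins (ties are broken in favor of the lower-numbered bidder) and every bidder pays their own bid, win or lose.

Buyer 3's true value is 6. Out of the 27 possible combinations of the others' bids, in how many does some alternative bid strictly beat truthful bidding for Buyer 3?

2

Others bid (6, 6, 6): truth gives -6; bid 8 gives -2 > -6. Violating.
Others bid (6, 6, 8): truth gives -6; bid 8 gives -2 > -6. Violating.
Others bid (6, 6, 23): truth gives -6; no alternative beats it.
Others bid (6, 8, 6): truth gives -6; no alternative beats it.
(Checking all 27 profiles: 2 have a profitable deviation, 25 do not.)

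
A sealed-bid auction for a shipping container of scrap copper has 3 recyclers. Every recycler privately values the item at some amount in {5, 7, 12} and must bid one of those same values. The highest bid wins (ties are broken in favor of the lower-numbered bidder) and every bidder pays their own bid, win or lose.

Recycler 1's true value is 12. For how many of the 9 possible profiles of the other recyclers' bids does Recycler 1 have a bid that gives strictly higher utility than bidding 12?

Others bid (5, 5): truth gives 0; bid 5 gives 7 > 0. Violating.
Others bid (5, 7): truth gives 0; bid 7 gives 5 > 0. Violating.
Others bid (7, 5): truth gives 0; bid 7 gives 5 > 0. Violating.
Others bid (7, 7): truth gives 0; bid 7 gives 5 > 0. Violating.
Others bid (5, 12): truth gives 0; no alternative beats it.
Others bid (7, 12): truth gives 0; no alternative beats it.
(Checking all 9 profiles: 4 have a profitable deviation, 5 do not.)

4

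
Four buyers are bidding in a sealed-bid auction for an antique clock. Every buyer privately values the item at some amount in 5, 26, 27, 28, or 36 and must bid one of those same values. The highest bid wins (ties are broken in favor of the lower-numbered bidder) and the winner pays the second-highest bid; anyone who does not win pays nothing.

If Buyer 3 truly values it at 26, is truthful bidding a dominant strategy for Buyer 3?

Yes

Check each profile of the others' bids and compare truth against every alternative bid.
Others bid (5, 5, 5): truth gives 21, best alternative gives 21.
Others bid (5, 5, 26): truth gives 0, best alternative gives 0.
Others bid (5, 5, 27): truth gives 0, best alternative gives 0.
Others bid (5, 5, 28): truth gives 0, best alternative gives 0.
Others bid (5, 5, 36): truth gives 0, best alternative gives 0.
Others bid (5, 26, 5): truth gives 0, best alternative gives 0.
(Remaining 119 profiles checked similarly; truth is weakly best in each.)
In every case the truthful bid is at least as good as any alternative, so it is a dominant strategy.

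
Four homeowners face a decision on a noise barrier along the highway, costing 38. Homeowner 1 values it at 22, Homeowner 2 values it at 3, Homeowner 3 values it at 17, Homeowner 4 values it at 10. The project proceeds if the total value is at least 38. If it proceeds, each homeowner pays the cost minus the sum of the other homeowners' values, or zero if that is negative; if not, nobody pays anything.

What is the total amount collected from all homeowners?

11

Total value 52 ≥ cost 38, so it is built.
Homeowner 1: others sum to 30; max(0, 38 - 30) = 8.
Homeowner 2: others sum to 49; max(0, 38 - 49) = 0.
Homeowner 3: others sum to 35; max(0, 38 - 35) = 3.
Homeowner 4: others sum to 42; max(0, 38 - 42) = 0.
Total collected = 8 + 0 + 3 + 0 = 11.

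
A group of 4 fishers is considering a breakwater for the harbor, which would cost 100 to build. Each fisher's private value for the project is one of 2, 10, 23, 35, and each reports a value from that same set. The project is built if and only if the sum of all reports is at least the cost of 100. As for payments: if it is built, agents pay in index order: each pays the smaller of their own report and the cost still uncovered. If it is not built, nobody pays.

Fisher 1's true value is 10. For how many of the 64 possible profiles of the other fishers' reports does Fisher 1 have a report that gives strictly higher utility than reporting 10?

Others report (35, 35, 35): truth gives 0; report 2 gives 8 > 0. Violating.
Others report (2, 2, 2): truth gives 0; no alternative beats it.
Others report (2, 2, 10): truth gives 0; no alternative beats it.
(Checking all 64 profiles: 1 has a profitable deviation, 63 do not.)

1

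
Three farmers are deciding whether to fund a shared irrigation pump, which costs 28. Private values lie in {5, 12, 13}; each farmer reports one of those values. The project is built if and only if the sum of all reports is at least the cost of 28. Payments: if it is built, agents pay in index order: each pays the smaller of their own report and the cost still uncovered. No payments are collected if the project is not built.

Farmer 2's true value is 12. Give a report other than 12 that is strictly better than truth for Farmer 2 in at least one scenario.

Suppose Farmer 1 reports 12 and Farmer 3 reports 12.
Report 12: project built, pays 12, utility 12 - 12 = 0.
Report 5: project built, pays 5, utility 12 - 5 = 7.
So reporting 5 beats truth here (7 > 0).

5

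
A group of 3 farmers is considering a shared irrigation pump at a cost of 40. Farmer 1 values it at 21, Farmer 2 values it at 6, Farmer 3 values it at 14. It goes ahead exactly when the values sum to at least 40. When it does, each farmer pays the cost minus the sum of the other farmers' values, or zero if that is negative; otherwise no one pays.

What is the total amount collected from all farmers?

Total value 41 ≥ cost 40, so it is built.
Farmer 1: others sum to 20; max(0, 40 - 20) = 20.
Farmer 2: others sum to 35; max(0, 40 - 35) = 5.
Farmer 3: others sum to 27; max(0, 40 - 27) = 13.
Total collected = 20 + 5 + 13 = 38.

38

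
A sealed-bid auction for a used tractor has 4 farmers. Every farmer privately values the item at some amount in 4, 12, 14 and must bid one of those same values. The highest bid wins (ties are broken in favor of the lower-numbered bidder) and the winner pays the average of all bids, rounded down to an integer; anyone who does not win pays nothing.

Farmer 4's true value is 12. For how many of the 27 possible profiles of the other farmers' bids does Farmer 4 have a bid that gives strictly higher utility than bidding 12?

Others bid (4, 4, 12): truth gives 0; bid 14 gives 4 > 0. Violating.
Others bid (4, 12, 4): truth gives 0; bid 14 gives 4 > 0. Violating.
Others bid (4, 12, 12): truth gives 0; bid 14 gives 2 > 0. Violating.
Others bid (12, 4, 4): truth gives 0; bid 14 gives 4 > 0. Violating.
Others bid (4, 4, 4): truth gives 6; no alternative beats it.
Others bid (4, 4, 14): truth gives 0; no alternative beats it.
(Checking all 27 profiles: 6 have a profitable deviation, 21 do not.)

6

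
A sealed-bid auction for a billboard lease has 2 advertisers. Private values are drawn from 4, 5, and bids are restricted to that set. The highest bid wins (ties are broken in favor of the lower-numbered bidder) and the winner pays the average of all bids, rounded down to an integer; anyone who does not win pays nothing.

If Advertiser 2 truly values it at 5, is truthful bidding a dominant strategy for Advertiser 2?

Yes

Check each profile of the others' bids and compare truth against every alternative bid.
Others bid (4): truth gives 1, best alternative gives 0.
Others bid (5): truth gives 0, best alternative gives 0.
In every case the truthful bid is at least as good as any alternative, so it is a dominant strategy.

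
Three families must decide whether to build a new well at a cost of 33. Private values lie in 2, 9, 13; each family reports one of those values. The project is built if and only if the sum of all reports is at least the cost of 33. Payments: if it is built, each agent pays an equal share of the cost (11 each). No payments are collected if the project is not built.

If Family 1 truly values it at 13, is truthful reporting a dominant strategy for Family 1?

Check each profile of the others' reports and compare truth against every alternative report.
Others report (9, 13): truth gives 2, best alternative gives 0.
Others report (13, 9): truth gives 2, best alternative gives 0.
Others report (13, 13): truth gives 2, best alternative gives 2.
Others report (2, 2): truth gives 0, best alternative gives 0.
Others report (2, 9): truth gives 0, best alternative gives 0.
Others report (2, 13): truth gives 0, best alternative gives 0.
(Remaining 3 profiles checked similarly; truth is weakly best in each.)
In every case the truthful report is at least as good as any alternative, so it is a dominant strategy.

Yes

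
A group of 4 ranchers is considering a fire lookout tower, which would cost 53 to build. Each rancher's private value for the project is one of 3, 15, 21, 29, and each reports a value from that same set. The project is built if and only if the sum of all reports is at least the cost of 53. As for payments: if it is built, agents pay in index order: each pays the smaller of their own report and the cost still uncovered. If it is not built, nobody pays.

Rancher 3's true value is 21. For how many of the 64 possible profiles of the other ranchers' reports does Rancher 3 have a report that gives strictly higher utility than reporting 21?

Others report (3, 15, 21): truth gives 0; report 15 gives 6 > 0. Violating.
Others report (3, 15, 29): truth gives 0; report 15 gives 6 > 0. Violating.
Others report (3, 21, 15): truth gives 0; report 15 gives 6 > 0. Violating.
Others report (3, 21, 21): truth gives 0; report 15 gives 6 > 0. Violating.
Others report (3, 3, 3): truth gives 0; no alternative beats it.
Others report (3, 3, 15): truth gives 0; no alternative beats it.
(Checking all 64 profiles: 36 have a profitable deviation, 28 do not.)

36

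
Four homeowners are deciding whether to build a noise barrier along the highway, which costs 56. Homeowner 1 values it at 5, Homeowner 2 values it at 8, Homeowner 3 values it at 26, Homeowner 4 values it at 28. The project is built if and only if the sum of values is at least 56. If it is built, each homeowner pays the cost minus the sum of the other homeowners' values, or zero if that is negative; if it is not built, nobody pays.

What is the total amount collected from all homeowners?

Total value 67 ≥ cost 56, so it is built.
Homeowner 1: others sum to 62; max(0, 56 - 62) = 0.
Homeowner 2: others sum to 59; max(0, 56 - 59) = 0.
Homeowner 3: others sum to 41; max(0, 56 - 41) = 15.
Homeowner 4: others sum to 39; max(0, 56 - 39) = 17.
Total collected = 0 + 0 + 15 + 17 = 32.

32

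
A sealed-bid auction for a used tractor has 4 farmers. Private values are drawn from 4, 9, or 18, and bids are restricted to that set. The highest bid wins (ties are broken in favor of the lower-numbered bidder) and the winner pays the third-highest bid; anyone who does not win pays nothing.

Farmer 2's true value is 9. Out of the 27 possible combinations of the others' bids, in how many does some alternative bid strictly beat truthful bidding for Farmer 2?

Others bid (4, 4, 18): truth gives 0; bid 18 gives 5 > 0. Violating.
Others bid (4, 18, 4): truth gives 0; bid 18 gives 5 > 0. Violating.
Others bid (9, 4, 4): truth gives 0; bid 18 gives 5 > 0. Violating.
Others bid (4, 4, 4): truth gives 5; no alternative beats it.
Others bid (4, 4, 9): truth gives 5; no alternative beats it.
(Checking all 27 profiles: 3 have a profitable deviation, 24 do not.)

3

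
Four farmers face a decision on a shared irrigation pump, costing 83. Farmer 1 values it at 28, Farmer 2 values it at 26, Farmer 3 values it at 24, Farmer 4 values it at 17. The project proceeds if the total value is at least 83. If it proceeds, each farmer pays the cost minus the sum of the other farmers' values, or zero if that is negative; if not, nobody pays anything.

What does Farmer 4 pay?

5

Total value 95 ≥ cost 83, so the project is built.
The other farmers' values sum to 78.
Cost minus that sum is 83 - 78 = 5.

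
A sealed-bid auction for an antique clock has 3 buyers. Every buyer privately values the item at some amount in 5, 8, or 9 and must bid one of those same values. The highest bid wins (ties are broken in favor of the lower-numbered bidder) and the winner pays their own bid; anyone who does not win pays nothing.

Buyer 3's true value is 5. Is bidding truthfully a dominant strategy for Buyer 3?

Check each profile of the others' bids and compare truth against every alternative bid.
Others bid (5, 5): truth gives 0, best alternative gives -3.
Others bid (5, 8): truth gives 0, best alternative gives 0.
Others bid (5, 9): truth gives 0, best alternative gives 0.
Others bid (8, 5): truth gives 0, best alternative gives 0.
Others bid (8, 8): truth gives 0, best alternative gives 0.
Others bid (8, 9): truth gives 0, best alternative gives 0.
(Remaining 3 profiles checked similarly; truth is weakly best in each.)
In every case the truthful bid is at least as good as any alternative, so it is a dominant strategy.

Yes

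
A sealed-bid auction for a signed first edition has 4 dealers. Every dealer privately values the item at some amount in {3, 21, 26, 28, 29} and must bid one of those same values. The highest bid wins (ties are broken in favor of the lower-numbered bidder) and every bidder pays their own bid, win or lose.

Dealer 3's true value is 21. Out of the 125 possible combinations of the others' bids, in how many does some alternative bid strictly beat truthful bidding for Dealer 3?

Others bid (3, 3, 26): truth gives -21; bid 3 gives -3 > -21. Violating.
Others bid (3, 3, 28): truth gives -21; bid 3 gives -3 > -21. Violating.
Others bid (3, 3, 29): truth gives -21; bid 3 gives -3 > -21. Violating.
Others bid (3, 21, 3): truth gives -21; bid 3 gives -3 > -21. Violating.
Others bid (3, 3, 3): truth gives 0; no alternative beats it.
Others bid (3, 3, 21): truth gives 0; no alternative beats it.
(Checking all 125 profiles: 123 have a profitable deviation, 2 do not.)

123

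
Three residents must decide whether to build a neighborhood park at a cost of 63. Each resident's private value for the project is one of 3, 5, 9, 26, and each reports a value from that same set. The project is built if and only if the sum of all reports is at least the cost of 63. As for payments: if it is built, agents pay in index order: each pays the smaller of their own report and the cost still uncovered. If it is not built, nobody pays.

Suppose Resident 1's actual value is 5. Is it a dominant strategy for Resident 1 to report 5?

Yes

Check each profile of the others' reports and compare truth against every alternative report.
Others report (3, 3): truth gives 0, best alternative gives 0.
Others report (3, 5): truth gives 0, best alternative gives 0.
Others report (3, 9): truth gives 0, best alternative gives 0.
Others report (3, 26): truth gives 0, best alternative gives 0.
Others report (5, 3): truth gives 0, best alternative gives 0.
Others report (5, 5): truth gives 0, best alternative gives 0.
(Remaining 10 profiles checked similarly; truth is weakly best in each.)
In every case the truthful report is at least as good as any alternative, so it is a dominant strategy.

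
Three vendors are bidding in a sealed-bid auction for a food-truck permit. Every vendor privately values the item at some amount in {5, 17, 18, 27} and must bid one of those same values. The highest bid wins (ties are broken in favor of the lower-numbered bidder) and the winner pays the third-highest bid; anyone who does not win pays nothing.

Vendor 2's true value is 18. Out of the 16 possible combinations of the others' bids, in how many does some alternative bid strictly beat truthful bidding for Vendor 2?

Others bid (5, 27): truth gives 0; bid 27 gives 13 > 0. Violating.
Others bid (17, 27): truth gives 0; bid 27 gives 1 > 0. Violating.
Others bid (18, 5): truth gives 0; bid 27 gives 13 > 0. Violating.
Others bid (18, 17): truth gives 0; bid 27 gives 1 > 0. Violating.
Others bid (5, 5): truth gives 13; no alternative beats it.
Others bid (5, 17): truth gives 13; no alternative beats it.
(Checking all 16 profiles: 4 have a profitable deviation, 12 do not.)

4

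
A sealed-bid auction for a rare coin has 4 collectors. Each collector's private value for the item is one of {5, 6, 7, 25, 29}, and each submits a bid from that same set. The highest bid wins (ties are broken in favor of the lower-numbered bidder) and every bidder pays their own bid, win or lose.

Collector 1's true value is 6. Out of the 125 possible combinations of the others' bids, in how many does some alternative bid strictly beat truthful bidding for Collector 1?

Others bid (5, 5, 5): truth gives 0; bid 5 gives 1 > 0. Violating.
Others bid (5, 5, 7): truth gives -6; bid 7 gives -1 > -6. Violating.
Others bid (5, 5, 25): truth gives -6; bid 5 gives -5 > -6. Violating.
Others bid (5, 5, 29): truth gives -6; bid 5 gives -5 > -6. Violating.
Others bid (5, 5, 6): truth gives 0; no alternative beats it.
Others bid (5, 6, 5): truth gives 0; no alternative beats it.
(Checking all 125 profiles: 118 have a profitable deviation, 7 do not.)

118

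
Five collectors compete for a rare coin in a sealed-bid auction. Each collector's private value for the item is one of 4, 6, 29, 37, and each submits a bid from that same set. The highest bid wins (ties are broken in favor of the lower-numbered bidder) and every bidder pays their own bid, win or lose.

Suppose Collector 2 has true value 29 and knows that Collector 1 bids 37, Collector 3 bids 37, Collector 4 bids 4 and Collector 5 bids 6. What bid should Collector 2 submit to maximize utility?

Bid 4: loses but pays 4, utility -4.
Bid 6: loses but pays 6, utility -6.
Bid 29: loses but pays 29, utility -29.
Bid 37: loses but pays 37, utility -37.
The best choice is 4 with utility -4.

4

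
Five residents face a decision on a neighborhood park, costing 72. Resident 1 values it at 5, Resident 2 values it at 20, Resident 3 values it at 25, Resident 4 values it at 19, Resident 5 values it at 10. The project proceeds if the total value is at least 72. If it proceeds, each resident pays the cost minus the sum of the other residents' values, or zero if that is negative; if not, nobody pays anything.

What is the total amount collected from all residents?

46

Total value 79 ≥ cost 72, so it is built.
Resident 1: others sum to 74; max(0, 72 - 74) = 0.
Resident 2: others sum to 59; max(0, 72 - 59) = 13.
Resident 3: others sum to 54; max(0, 72 - 54) = 18.
Resident 4: others sum to 60; max(0, 72 - 60) = 12.
Resident 5: others sum to 69; max(0, 72 - 69) = 3.
Total collected = 0 + 13 + 18 + 12 + 3 = 46.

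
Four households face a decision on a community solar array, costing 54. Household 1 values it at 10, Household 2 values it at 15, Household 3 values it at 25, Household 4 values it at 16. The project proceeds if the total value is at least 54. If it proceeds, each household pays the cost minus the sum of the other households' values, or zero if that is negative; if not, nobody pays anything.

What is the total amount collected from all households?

Total value 66 ≥ cost 54, so it is built.
Household 1: others sum to 56; max(0, 54 - 56) = 0.
Household 2: others sum to 51; max(0, 54 - 51) = 3.
Household 3: others sum to 41; max(0, 54 - 41) = 13.
Household 4: others sum to 50; max(0, 54 - 50) = 4.
Total collected = 0 + 3 + 13 + 4 = 20.

20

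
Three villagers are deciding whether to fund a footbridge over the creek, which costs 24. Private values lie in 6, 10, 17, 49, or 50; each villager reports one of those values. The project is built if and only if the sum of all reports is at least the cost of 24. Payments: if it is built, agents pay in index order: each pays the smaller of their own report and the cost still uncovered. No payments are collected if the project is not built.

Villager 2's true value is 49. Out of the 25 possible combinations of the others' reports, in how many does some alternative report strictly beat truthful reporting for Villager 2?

Others report (6, 6): truth gives 31; report 17 gives 32 > 31. Violating.
Others report (6, 10): truth gives 31; report 10 gives 39 > 31. Violating.
Others report (6, 17): truth gives 31; report 6 gives 43 > 31. Violating.
Others report (6, 49): truth gives 31; report 6 gives 43 > 31. Violating.
Others report (49, 6): truth gives 49; no alternative beats it.
Others report (49, 10): truth gives 49; no alternative beats it.
(Checking all 25 profiles: 15 have a profitable deviation, 10 do not.)

15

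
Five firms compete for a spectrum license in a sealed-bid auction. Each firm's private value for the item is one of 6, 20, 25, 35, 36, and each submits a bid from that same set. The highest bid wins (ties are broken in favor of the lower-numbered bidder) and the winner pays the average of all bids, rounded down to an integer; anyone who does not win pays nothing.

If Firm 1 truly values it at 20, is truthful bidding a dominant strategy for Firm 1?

Consider the case where Firm 2 bids 6, Firm 3 bids 6, Firm 4 bids 6 and Firm 5 bids 6.
Truthful bid 20: wins, pays 8, utility 20 - 8 = 12.
Bid 6 instead: wins, pays 6, utility 20 - 6 = 14.
Since 14 > 12, bidding 6 is strictly better here, so truthful bidding is not dominant.

No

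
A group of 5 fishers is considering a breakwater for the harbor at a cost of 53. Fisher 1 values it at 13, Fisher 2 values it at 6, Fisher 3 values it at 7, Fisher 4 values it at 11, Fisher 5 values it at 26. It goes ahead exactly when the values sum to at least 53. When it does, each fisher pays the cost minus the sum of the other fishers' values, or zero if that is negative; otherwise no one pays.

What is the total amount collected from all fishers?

Total value 63 ≥ cost 53, so it is built.
Fisher 1: others sum to 50; max(0, 53 - 50) = 3.
Fisher 2: others sum to 57; max(0, 53 - 57) = 0.
Fisher 3: others sum to 56; max(0, 53 - 56) = 0.
Fisher 4: others sum to 52; max(0, 53 - 52) = 1.
Fisher 5: others sum to 37; max(0, 53 - 37) = 16.
Total collected = 3 + 0 + 0 + 1 + 16 = 20.

20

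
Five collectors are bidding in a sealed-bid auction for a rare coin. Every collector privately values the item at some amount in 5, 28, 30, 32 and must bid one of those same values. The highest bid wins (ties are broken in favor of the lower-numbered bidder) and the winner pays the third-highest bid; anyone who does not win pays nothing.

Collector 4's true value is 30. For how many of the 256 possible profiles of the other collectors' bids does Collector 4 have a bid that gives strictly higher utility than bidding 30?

Others bid (5, 5, 5, 32): truth gives 0; bid 32 gives 25 > 0. Violating.
Others bid (5, 5, 28, 32): truth gives 0; bid 32 gives 2 > 0. Violating.
Others bid (5, 5, 30, 5): truth gives 0; bid 32 gives 25 > 0. Violating.
Others bid (5, 5, 30, 28): truth gives 0; bid 32 gives 2 > 0. Violating.
Others bid (5, 5, 5, 5): truth gives 25; no alternative beats it.
Others bid (5, 5, 5, 28): truth gives 25; no alternative beats it.
(Checking all 256 profiles: 32 have a profitable deviation, 224 do not.)

32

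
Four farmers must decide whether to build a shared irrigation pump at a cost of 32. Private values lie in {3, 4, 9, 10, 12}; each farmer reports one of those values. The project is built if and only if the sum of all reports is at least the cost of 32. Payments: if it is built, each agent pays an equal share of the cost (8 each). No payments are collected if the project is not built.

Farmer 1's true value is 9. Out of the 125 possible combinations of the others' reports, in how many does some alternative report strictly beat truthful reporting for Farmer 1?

Others report (3, 9, 9): truth gives 0; report 12 gives 1 > 0. Violating.
Others report (3, 9, 10): truth gives 0; report 10 gives 1 > 0. Violating.
Others report (3, 10, 9): truth gives 0; report 10 gives 1 > 0. Violating.
Others report (4, 4, 12): truth gives 0; report 12 gives 1 > 0. Violating.
Others report (3, 3, 3): truth gives 0; no alternative beats it.
Others report (3, 3, 4): truth gives 0; no alternative beats it.
(Checking all 125 profiles: 15 have a profitable deviation, 110 do not.)

15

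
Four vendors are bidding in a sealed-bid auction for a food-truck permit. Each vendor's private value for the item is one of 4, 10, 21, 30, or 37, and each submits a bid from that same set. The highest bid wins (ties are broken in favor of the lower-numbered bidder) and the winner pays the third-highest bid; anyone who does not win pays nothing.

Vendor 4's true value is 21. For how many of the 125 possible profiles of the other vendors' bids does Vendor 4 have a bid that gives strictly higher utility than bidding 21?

24

Others bid (4, 4, 21): truth gives 0; bid 30 gives 17 > 0. Violating.
Others bid (4, 4, 30): truth gives 0; bid 37 gives 17 > 0. Violating.
Others bid (4, 10, 21): truth gives 0; bid 30 gives 11 > 0. Violating.
Others bid (4, 10, 30): truth gives 0; bid 37 gives 11 > 0. Violating.
Others bid (4, 4, 4): truth gives 17; no alternative beats it.
Others bid (4, 4, 10): truth gives 17; no alternative beats it.
(Checking all 125 profiles: 24 have a profitable deviation, 101 do not.)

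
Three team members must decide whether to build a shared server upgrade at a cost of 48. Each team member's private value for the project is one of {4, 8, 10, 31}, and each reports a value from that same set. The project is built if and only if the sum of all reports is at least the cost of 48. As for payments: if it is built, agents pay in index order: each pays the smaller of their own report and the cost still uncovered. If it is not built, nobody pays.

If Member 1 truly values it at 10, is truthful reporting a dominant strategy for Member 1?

Consider the case where Member 2 reports 10 and Member 3 reports 31.
Truthful report 10: project built, pays 10, utility 10 - 10 = 0.
Report 8 instead: project built, pays 8, utility 10 - 8 = 2.
Since 2 > 0, reporting 8 is strictly better here, so truthful reporting is not dominant.

No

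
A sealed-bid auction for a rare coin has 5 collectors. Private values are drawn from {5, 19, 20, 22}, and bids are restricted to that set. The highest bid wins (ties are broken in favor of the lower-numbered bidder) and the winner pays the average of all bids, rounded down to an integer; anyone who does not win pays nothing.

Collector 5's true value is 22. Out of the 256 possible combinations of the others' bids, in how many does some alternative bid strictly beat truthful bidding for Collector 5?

11

Others bid (5, 5, 5, 5): truth gives 14; bid 19 gives 15 > 14. Violating.
Others bid (5, 5, 5, 19): truth gives 11; bid 20 gives 12 > 11. Violating.
Others bid (5, 5, 19, 5): truth gives 11; bid 20 gives 12 > 11. Violating.
Others bid (5, 5, 19, 19): truth gives 8; bid 20 gives 9 > 8. Violating.
Others bid (5, 5, 5, 20): truth gives 11; no alternative beats it.
Others bid (5, 5, 5, 22): truth gives 0; no alternative beats it.
(Checking all 256 profiles: 11 have a profitable deviation, 245 do not.)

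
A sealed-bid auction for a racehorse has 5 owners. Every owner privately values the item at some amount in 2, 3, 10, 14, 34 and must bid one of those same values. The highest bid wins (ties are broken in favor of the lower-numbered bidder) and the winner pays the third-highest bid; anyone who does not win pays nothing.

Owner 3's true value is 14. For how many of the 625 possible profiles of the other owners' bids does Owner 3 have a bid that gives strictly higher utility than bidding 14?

108

Others bid (2, 2, 2, 34): truth gives 0; bid 34 gives 12 > 0. Violating.
Others bid (2, 2, 3, 34): truth gives 0; bid 34 gives 11 > 0. Violating.
Others bid (2, 2, 10, 34): truth gives 0; bid 34 gives 4 > 0. Violating.
Others bid (2, 2, 34, 2): truth gives 0; bid 34 gives 12 > 0. Violating.
Others bid (2, 2, 2, 2): truth gives 12; no alternative beats it.
Others bid (2, 2, 2, 3): truth gives 12; no alternative beats it.
(Checking all 625 profiles: 108 have a profitable deviation, 517 do not.)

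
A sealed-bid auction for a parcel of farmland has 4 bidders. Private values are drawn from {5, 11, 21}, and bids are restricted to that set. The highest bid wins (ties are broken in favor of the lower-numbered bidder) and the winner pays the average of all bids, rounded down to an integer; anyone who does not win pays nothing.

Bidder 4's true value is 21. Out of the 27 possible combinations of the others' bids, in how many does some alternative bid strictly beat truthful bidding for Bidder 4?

Others bid (5, 5, 5): truth gives 12; bid 11 gives 15 > 12. Violating.
Others bid (5, 5, 11): truth gives 11; no alternative beats it.
Others bid (5, 5, 21): truth gives 0; no alternative beats it.
(Checking all 27 profiles: 1 has a profitable deviation, 26 do not.)

1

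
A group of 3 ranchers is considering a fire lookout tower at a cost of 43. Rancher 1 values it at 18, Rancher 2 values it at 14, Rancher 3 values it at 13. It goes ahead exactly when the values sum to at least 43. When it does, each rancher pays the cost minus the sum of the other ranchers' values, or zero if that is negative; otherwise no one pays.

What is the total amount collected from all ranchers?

39

Total value 45 ≥ cost 43, so it is built.
Rancher 1: others sum to 27; max(0, 43 - 27) = 16.
Rancher 2: others sum to 31; max(0, 43 - 31) = 12.
Rancher 3: others sum to 32; max(0, 43 - 32) = 11.
Total collected = 16 + 12 + 11 = 39.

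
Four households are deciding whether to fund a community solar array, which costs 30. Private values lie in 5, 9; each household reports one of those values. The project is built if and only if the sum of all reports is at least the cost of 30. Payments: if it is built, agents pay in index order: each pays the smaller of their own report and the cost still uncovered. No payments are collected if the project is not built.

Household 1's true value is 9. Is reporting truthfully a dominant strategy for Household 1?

Consider the case where Household 2 reports 9, Household 3 reports 9 and Household 4 reports 9.
Truthful report 9: project built, pays 9, utility 9 - 9 = 0.
Report 5 instead: project built, pays 5, utility 9 - 5 = 4.
Since 4 > 0, reporting 5 is strictly better here, so truthful reporting is not dominant.

No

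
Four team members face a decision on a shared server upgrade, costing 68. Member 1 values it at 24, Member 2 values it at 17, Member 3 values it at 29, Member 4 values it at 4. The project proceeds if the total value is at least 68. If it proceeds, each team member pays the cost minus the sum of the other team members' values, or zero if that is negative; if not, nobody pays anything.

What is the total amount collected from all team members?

52

Total value 74 ≥ cost 68, so it is built.
Member 1: others sum to 50; max(0, 68 - 50) = 18.
Member 2: others sum to 57; max(0, 68 - 57) = 11.
Member 3: others sum to 45; max(0, 68 - 45) = 23.
Member 4: others sum to 70; max(0, 68 - 70) = 0.
Total collected = 18 + 11 + 23 + 0 = 52.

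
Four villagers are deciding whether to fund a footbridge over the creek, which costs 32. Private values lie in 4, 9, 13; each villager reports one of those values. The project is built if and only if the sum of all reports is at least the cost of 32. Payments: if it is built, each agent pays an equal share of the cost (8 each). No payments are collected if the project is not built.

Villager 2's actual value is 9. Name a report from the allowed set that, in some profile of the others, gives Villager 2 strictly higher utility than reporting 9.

Suppose Villager 1 reports 4, Villager 3 reports 4 and Villager 4 reports 13.
Report 9: project not built, utility 0.
Report 13: project built, pays 8, utility 9 - 8 = 1.
So reporting 13 beats truth here (1 > 0).

13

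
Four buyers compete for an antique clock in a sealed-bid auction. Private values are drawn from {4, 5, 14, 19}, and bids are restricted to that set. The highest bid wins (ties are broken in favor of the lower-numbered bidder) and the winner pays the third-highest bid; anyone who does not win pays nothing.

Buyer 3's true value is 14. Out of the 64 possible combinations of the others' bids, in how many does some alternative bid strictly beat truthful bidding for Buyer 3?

12

Others bid (4, 4, 19): truth gives 0; bid 19 gives 10 > 0. Violating.
Others bid (4, 5, 19): truth gives 0; bid 19 gives 9 > 0. Violating.
Others bid (4, 14, 4): truth gives 0; bid 19 gives 10 > 0. Violating.
Others bid (4, 14, 5): truth gives 0; bid 19 gives 9 > 0. Violating.
Others bid (4, 4, 4): truth gives 10; no alternative beats it.
Others bid (4, 4, 5): truth gives 10; no alternative beats it.
(Checking all 64 profiles: 12 have a profitable deviation, 52 do not.)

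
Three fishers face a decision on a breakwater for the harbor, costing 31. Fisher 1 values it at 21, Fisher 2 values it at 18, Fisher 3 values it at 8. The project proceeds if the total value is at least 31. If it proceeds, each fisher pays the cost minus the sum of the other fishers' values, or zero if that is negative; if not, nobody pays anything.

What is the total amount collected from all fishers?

Total value 47 ≥ cost 31, so it is built.
Fisher 1: others sum to 26; max(0, 31 - 26) = 5.
Fisher 2: others sum to 29; max(0, 31 - 29) = 2.
Fisher 3: others sum to 39; max(0, 31 - 39) = 0.
Total collected = 5 + 2 + 0 = 7.

7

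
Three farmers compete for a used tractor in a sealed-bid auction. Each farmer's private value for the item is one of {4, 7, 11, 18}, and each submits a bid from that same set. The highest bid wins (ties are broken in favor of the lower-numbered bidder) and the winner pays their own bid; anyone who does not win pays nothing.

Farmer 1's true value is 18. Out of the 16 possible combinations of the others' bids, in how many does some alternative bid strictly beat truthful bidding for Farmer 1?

9

Others bid (4, 4): truth gives 0; bid 4 gives 14 > 0. Violating.
Others bid (4, 7): truth gives 0; bid 7 gives 11 > 0. Violating.
Others bid (4, 11): truth gives 0; bid 11 gives 7 > 0. Violating.
Others bid (7, 4): truth gives 0; bid 7 gives 11 > 0. Violating.
Others bid (4, 18): truth gives 0; no alternative beats it.
Others bid (7, 18): truth gives 0; no alternative beats it.
(Checking all 16 profiles: 9 have a profitable deviation, 7 do not.)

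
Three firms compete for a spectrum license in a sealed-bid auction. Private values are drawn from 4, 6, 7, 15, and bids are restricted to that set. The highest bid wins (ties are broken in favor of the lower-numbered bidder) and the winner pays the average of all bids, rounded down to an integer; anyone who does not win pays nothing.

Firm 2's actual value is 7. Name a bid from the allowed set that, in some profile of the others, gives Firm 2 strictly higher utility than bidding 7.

Suppose Firm 1 bids 4 and Firm 3 bids 4.
Bid 7: wins, pays 5, utility 7 - 5 = 2.
Bid 6: wins, pays 4, utility 7 - 4 = 3.
So bidding 6 beats truth here (3 > 2).

6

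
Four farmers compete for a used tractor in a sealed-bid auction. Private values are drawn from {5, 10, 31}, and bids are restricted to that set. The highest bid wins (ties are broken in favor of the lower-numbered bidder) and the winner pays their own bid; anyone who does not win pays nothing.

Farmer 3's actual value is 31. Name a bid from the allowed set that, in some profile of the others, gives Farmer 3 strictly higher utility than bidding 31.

10

Suppose Farmer 1 bids 5, Farmer 2 bids 5 and Farmer 4 bids 5.
Bid 31: wins, pays 31, utility 31 - 31 = 0.
Bid 10: wins, pays 10, utility 31 - 10 = 21.
So bidding 10 beats truth here (21 > 0).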